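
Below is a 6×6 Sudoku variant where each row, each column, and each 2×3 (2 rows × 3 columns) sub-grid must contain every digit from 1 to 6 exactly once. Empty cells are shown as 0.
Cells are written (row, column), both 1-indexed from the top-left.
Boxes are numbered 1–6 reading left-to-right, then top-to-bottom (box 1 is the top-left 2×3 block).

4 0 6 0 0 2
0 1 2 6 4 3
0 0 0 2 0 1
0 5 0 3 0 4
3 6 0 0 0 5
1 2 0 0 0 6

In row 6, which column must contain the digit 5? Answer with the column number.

Consider where 5 can go in row 6.
(6,4) is out (box 6 already has a 5).
(6,5) is out (box 6 already has a 5).
So the only cell in row 6 that can hold 5 is (6,3).
That is column 3.

3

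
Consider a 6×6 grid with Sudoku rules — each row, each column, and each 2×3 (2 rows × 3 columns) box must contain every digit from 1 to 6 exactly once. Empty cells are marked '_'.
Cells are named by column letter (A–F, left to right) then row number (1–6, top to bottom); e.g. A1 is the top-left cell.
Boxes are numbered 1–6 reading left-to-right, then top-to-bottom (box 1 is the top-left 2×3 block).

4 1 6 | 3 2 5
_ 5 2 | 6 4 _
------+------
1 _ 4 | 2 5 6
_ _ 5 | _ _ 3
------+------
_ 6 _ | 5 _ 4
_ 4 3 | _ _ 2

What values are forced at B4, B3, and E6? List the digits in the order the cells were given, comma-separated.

For B4:
  Row 4 already contains {3, 5}.
  Column B already contains {1, 4, 5, 6}.
  Its 2×3 block (box 3) already contains {1, 4, 5}.
  The only value from 1–6 not eliminated is 2, so B4 = 2.
For B3:
  Row 3 already contains {1, 2, 4, 5, 6}.
  Column B already contains {1, 4, 5, 6}.
  Its 2×3 block (box 3) already contains {1, 4, 5}.
  The only value from 1–6 not eliminated is 3, so B3 = 3.
For E6:
  Consider where 6 can go in column E.
  E4 is out (box 4 already has a 6).
  E5 is out (row 5 already has a 6).
  So the only cell in column E that can hold 6 is E6.
  So E6 = 6.

2,3,6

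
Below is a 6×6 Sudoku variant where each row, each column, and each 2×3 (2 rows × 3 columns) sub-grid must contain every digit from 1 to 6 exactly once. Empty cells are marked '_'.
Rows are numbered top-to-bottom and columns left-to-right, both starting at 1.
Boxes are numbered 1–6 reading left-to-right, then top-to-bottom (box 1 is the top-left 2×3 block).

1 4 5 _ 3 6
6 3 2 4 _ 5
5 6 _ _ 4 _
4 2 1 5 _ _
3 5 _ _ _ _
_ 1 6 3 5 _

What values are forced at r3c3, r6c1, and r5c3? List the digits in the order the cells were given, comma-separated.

For r3c3:
  Row 3 already contains {4, 5, 6}.
  Column 3 already contains {1, 2, 5, 6}.
  Its 2×3 block (box 3) already contains {1, 2, 4, 5, 6}.
  The only value from 1–6 not eliminated is 3, so r3c3 = 3.
For r6c1:
  Row 6 already contains {1, 3, 5, 6}.
  Column 1 already contains {1, 3, 4, 5, 6}.
  Its 2×3 block (box 5) already contains {1, 3, 5, 6}.
  The only value from 1–6 not eliminated is 2, so r6c1 = 2.
For r5c3:
  Row 5 already contains {3, 5}.
  Column 3 already contains {1, 2, 5, 6}.
  Its 2×3 block (box 5) already contains {1, 3, 5, 6}.
  The only value from 1–6 not eliminated is 4, so r5c3 = 4.

3,2,4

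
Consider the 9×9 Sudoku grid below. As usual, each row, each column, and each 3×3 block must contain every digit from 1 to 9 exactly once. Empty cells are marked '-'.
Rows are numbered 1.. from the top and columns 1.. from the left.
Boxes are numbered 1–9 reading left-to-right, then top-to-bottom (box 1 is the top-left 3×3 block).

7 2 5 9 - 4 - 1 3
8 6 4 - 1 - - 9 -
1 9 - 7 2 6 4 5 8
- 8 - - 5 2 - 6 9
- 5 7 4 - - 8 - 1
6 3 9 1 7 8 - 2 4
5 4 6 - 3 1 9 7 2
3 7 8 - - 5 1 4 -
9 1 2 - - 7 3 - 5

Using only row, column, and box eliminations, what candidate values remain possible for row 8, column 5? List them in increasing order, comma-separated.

6,9

Row 8 already contains {1, 3, 4, 5, 7, 8}.
Column 5 already contains {1, 2, 3, 5, 7}.
Its 3×3 block (box 8) already contains {1, 3, 5, 7}.
Removing those from 1–9 leaves {6, 9} as the candidates for row 8, column 5.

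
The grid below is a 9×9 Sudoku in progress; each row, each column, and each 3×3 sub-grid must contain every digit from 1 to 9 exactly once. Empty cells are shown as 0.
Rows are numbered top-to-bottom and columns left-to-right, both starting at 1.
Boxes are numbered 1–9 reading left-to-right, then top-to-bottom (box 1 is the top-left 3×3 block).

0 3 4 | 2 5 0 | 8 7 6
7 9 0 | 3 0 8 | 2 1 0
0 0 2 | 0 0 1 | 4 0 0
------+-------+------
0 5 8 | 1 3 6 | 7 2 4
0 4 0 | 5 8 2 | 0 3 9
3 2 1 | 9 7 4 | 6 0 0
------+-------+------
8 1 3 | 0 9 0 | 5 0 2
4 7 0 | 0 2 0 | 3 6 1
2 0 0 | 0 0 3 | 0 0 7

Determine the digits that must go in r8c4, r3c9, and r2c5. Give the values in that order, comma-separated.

8,3,4

For r8c4:
  Row 8 already contains {1, 2, 3, 4, 6, 7}.
  Column 4 already contains {1, 2, 3, 5, 9}.
  Its 3×3 block (box 8) already contains {2, 3, 9}.
  The only value from 1–9 not eliminated is 8, so r8c4 = 8.
For r3c9:
  Consider where 3 can go in column 9.
  r2c9 is out (row 2 already has a 3).
  r6c9 is out (row 6 already has a 3).
  So the only cell in column 9 that can hold 3 is r3c9.
  So r3c9 = 3.
For r2c5:
  Consider where 4 can go in box 2.
  r1c6 is out (row 1 already has a 4).
  r3c4 is out (row 3 already has a 4).
  r3c5 is out (row 3 already has a 4).
  So the only cell in box 2 that can hold 4 is r2c5.
  So r2c5 = 4.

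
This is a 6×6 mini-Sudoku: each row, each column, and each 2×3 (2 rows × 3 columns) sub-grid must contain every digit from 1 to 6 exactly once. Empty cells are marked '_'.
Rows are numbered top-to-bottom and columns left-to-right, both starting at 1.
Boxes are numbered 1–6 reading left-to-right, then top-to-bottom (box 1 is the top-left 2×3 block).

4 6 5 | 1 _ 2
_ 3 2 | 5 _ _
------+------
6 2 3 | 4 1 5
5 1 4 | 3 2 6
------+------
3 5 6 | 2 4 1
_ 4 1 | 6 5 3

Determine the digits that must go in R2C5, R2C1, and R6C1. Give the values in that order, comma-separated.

For R2C5:
  Row 2 already contains {2, 3, 5}.
  Column 5 already contains {1, 2, 4, 5}.
  Its 2×3 block (box 2) already contains {1, 2, 5}.
  The only value from 1–6 not eliminated is 6, so R2C5 = 6.
For R2C1:
  Row 2 already contains {2, 3, 5}.
  Column 1 already contains {3, 4, 5, 6}.
  Its 2×3 block (box 1) already contains {2, 3, 4, 5, 6}.
  The only value from 1–6 not eliminated is 1, so R2C1 = 1.
For R6C1:
  Row 6 already contains {1, 3, 4, 5, 6}.
  Column 1 already contains {3, 4, 5, 6}.
  Its 2×3 block (box 5) already contains {1, 3, 4, 5, 6}.
  The only value from 1–6 not eliminated is 2, so R6C1 = 2.

6,1,2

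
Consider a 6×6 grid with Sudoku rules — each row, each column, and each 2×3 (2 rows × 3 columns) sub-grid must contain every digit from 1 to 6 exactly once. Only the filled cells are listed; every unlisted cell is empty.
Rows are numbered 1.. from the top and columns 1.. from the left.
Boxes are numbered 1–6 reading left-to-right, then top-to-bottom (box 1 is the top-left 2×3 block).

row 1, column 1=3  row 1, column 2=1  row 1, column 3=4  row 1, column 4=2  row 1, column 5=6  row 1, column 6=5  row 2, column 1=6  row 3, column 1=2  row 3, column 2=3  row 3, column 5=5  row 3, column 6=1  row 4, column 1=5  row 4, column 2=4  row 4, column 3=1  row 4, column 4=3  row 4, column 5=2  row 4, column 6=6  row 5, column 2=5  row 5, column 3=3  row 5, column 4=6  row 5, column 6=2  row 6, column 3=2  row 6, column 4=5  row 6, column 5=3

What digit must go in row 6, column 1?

Cell row 6, column 1 itself could take any of {1, 4} by direct elimination.
Consider where 1 can go in row 6.
row 6, column 2 is out (column 2 already has a 1).
row 6, column 6 is out (column 6 already has a 1).
So the only cell in row 6 that can hold 1 is row 6, column 1.
Therefore row 6, column 1 = 1.

1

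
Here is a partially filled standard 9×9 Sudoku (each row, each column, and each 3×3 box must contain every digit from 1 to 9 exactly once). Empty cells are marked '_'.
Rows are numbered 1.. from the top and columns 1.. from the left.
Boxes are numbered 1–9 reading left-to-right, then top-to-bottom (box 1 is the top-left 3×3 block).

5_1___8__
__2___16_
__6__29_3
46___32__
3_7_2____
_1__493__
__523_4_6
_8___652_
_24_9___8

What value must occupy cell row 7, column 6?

Cell row 7, column 6 itself could take any of {1, 7, 8} by direct elimination.
Consider where 8 can go in box 8.
row 8, column 4 is out (row 8 already has a 8).
row 8, column 5 is out (row 8 already has a 8).
row 9, column 4 is out (row 9 already has a 8).
row 9, column 6 is out (row 9 already has a 8).
So the only cell in box 8 that can hold 8 is row 7, column 6.
Therefore row 7, column 6 = 8.

8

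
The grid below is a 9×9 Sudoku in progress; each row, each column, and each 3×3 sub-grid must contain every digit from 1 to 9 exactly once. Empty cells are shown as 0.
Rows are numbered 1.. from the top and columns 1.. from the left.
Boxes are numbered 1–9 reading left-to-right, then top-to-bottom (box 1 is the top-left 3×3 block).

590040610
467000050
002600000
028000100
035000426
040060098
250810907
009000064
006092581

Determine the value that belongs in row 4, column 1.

Cell row 4, column 1 itself could take any of {6, 7, 9} by direct elimination.
Consider where 6 can go in column 1.
row 3, column 1 is out (row 3 already has a 6).
row 5, column 1 is out (row 5 already has a 6).
row 6, column 1 is out (row 6 already has a 6).
row 8, column 1 is out (row 8 already has a 6).
row 9, column 1 is out (row 9 already has a 6).
So the only cell in column 1 that can hold 6 is row 4, column 1.
Therefore row 4, column 1 = 6.

6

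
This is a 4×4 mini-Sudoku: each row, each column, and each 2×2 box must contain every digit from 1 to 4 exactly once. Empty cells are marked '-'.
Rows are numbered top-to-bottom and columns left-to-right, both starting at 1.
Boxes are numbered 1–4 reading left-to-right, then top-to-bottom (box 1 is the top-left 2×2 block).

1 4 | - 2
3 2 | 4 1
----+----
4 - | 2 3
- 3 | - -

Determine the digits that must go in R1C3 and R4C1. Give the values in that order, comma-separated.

3,2

For R1C3:
  Row 1 already contains {1, 2, 4}.
  Column 3 already contains {2, 4}.
  Its 2×2 block (box 2) already contains {1, 2, 4}.
  The only value from 1–4 not eliminated is 3, so R1C3 = 3.
For R4C1:
  Row 4 already contains {3}.
  Column 1 already contains {1, 3, 4}.
  Its 2×2 block (box 3) already contains {3, 4}.
  The only value from 1–4 not eliminated is 2, so R4C1 = 2.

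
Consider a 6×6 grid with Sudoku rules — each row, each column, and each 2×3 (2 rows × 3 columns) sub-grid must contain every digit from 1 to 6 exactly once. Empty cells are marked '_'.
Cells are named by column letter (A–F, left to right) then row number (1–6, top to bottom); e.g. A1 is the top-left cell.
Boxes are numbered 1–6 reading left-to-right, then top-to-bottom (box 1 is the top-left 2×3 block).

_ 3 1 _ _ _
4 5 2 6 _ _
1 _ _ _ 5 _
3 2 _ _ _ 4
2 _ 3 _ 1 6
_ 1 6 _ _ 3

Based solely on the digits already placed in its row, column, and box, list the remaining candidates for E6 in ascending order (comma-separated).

Row 6 already contains {1, 3, 6}.
Column E already contains {1, 5}.
Its 2×3 block (box 6) already contains {1, 3, 6}.
Removing those from 1–6 leaves {2, 4} as the candidates for E6.

2,4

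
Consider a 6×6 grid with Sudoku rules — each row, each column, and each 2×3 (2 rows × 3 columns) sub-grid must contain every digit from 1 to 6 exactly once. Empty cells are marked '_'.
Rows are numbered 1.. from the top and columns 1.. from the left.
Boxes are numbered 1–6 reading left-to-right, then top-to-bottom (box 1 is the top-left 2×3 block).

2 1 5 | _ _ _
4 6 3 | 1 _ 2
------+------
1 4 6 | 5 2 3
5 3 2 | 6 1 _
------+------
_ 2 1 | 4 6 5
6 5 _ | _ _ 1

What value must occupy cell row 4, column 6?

4

Row 4 already contains {1, 2, 3, 5, 6}.
Column 6 already contains {1, 2, 3, 5}.
Its 2×3 block (box 4) already contains {1, 2, 3, 5, 6}.
The only value from 1–6 not eliminated is 4, so row 4, column 6 = 4.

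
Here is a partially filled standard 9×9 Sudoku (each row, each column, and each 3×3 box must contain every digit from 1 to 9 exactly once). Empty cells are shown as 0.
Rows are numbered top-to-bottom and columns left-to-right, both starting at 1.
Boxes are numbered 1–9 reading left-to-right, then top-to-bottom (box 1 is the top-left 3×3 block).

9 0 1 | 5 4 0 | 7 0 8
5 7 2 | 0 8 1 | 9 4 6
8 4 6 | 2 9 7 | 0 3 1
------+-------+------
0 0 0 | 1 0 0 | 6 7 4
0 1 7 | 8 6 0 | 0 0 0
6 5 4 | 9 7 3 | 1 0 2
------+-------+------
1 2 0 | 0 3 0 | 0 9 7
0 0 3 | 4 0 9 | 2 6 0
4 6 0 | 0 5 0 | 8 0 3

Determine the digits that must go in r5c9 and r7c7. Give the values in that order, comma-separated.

For r5c9:
  Consider where 9 can go in column 9.
  r8c9 is out (row 8 already has a 9).
  So the only cell in column 9 that can hold 9 is r5c9.
  So r5c9 = 9.
For r7c7:
  Consider where 4 can go in column 7.
  r3c7 is out (row 3 already has a 4).
  r5c7 is out (box 6 already has a 4).
  So the only cell in column 7 that can hold 4 is r7c7.
  So r7c7 = 4.

9,4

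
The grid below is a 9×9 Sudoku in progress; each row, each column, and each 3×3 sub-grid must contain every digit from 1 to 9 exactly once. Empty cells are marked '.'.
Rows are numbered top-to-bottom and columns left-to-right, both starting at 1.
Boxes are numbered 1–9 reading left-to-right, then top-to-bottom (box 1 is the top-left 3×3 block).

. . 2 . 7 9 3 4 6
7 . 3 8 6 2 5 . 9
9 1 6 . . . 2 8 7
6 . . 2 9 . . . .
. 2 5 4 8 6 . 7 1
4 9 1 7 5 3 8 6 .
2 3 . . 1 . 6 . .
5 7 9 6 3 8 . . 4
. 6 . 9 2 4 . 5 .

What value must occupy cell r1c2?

5

Cell r1c2 itself could take any of {5, 8} by direct elimination.
Consider where 5 can go in column 2.
r2c2 is out (row 2 already has a 5).
r4c2 is out (box 4 already has a 5).
So the only cell in column 2 that can hold 5 is r1c2.
Therefore r1c2 = 5.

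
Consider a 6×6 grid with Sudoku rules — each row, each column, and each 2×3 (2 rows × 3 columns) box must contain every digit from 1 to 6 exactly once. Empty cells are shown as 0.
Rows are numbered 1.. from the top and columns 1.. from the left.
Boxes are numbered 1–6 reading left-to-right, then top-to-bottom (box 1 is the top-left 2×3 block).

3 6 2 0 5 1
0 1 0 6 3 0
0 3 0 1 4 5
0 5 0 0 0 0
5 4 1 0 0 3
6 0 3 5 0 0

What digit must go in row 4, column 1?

Cell row 4, column 1 itself could take any of {1, 2, 4} by direct elimination.
Consider where 1 can go in box 3.
row 3, column 1 is out (row 3 already has a 1).
row 3, column 3 is out (row 3 already has a 1).
row 4, column 3 is out (column 3 already has a 1).
So the only cell in box 3 that can hold 1 is row 4, column 1.
Therefore row 4, column 1 = 1.

1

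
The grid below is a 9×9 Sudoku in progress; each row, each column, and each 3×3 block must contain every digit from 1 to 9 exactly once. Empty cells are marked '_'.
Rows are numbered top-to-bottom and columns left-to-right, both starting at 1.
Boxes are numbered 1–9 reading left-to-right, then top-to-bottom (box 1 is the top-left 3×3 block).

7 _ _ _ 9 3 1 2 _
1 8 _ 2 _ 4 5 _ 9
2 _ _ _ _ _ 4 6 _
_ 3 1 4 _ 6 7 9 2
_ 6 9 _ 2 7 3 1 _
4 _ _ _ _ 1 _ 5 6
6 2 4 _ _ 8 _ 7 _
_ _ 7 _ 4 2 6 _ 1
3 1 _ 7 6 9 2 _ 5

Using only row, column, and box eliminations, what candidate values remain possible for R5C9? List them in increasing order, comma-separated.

Row 5 already contains {1, 2, 3, 6, 7, 9}.
Column 9 already contains {1, 2, 5, 6, 9}.
Its 3×3 block (box 6) already contains {1, 2, 3, 5, 6, 7, 9}.
Removing those from 1–9 leaves {4, 8} as the candidates for R5C9.

4,8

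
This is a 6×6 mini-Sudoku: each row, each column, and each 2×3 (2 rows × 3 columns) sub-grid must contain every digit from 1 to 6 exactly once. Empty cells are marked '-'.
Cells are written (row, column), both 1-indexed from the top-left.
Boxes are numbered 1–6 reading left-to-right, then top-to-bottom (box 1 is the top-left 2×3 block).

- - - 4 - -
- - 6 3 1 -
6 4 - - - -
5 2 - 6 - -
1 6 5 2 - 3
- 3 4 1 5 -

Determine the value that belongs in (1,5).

6

Cell (1,5) itself could take any of {2, 6} by direct elimination.
Consider where 6 can go in column 5.
(3,5) is out (row 3 already has a 6).
(4,5) is out (row 4 already has a 6).
(5,5) is out (row 5 already has a 6).
So the only cell in column 5 that can hold 6 is (1,5).
Therefore (1,5) = 6.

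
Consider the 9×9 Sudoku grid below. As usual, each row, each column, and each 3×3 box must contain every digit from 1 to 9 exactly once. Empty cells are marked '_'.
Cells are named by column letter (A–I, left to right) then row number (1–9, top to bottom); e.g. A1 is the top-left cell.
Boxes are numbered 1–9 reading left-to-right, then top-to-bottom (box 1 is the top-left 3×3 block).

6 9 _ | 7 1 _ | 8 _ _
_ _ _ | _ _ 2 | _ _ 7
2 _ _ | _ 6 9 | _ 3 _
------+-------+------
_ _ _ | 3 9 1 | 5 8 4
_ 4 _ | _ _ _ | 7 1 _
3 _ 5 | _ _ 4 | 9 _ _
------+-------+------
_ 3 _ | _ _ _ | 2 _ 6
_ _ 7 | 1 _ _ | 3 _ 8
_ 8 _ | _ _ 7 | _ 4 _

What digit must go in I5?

Cell I5 itself could take any of {2, 3} by direct elimination.
Consider where 3 can go in row 5.
A5 is out (column A already has a 3).
C5 is out (box 4 already has a 3).
D5 is out (column D already has a 3).
E5 is out (box 5 already has a 3).
F5 is out (box 5 already has a 3).
So the only cell in row 5 that can hold 3 is I5.
Therefore I5 = 3.

3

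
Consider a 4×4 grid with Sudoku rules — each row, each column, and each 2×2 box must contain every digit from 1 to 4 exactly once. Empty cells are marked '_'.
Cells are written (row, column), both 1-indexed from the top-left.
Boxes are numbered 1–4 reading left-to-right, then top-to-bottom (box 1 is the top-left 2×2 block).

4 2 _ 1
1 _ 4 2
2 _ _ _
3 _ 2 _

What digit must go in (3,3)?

Cell (3,3) itself could take any of {1, 3} by direct elimination.
Consider where 1 can go in column 3.
(1,3) is out (row 1 already has a 1).
So the only cell in column 3 that can hold 1 is (3,3).
Therefore (3,3) = 1.

1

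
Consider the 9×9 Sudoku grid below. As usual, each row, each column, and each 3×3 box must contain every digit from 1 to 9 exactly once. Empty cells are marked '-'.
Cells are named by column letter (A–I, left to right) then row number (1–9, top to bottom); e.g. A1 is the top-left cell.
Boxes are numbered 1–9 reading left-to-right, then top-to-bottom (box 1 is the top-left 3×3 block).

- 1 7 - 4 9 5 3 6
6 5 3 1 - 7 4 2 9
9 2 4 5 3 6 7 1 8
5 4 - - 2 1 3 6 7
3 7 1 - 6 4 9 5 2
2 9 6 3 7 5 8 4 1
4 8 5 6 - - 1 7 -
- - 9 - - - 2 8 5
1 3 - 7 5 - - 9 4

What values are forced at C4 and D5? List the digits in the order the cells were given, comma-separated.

For C4:
  Row 4 already contains {1, 2, 3, 4, 5, 6, 7}.
  Column C already contains {1, 3, 4, 5, 6, 7, 9}.
  Its 3×3 block (box 4) already contains {1, 2, 3, 4, 5, 6, 7, 9}.
  The only value from 1–9 not eliminated is 8, so C4 = 8.
For D5:
  Row 5 already contains {1, 2, 3, 4, 5, 6, 7, 9}.
  Column D already contains {1, 3, 5, 6, 7}.
  Its 3×3 block (box 5) already contains {1, 2, 3, 4, 5, 6, 7}.
  The only value from 1–9 not eliminated is 8, so D5 = 8.

8,8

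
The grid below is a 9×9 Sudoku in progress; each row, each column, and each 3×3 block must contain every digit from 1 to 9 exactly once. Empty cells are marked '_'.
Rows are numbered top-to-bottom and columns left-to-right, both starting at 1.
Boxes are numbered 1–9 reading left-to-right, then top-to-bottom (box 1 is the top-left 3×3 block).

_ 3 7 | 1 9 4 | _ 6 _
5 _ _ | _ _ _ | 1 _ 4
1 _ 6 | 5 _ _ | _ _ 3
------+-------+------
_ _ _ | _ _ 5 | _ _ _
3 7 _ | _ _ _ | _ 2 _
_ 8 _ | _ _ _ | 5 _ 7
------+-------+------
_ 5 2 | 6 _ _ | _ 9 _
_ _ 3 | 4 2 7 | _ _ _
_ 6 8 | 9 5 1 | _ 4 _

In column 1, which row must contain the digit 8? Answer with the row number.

1

Consider where 8 can go in column 1.
r4c1 is out (box 4 already has a 8).
r6c1 is out (row 6 already has a 8).
r7c1 is out (box 7 already has a 8).
r8c1 is out (box 7 already has a 8).
r9c1 is out (row 9 already has a 8).
So the only cell in column 1 that can hold 8 is r1c1.
That is row 1.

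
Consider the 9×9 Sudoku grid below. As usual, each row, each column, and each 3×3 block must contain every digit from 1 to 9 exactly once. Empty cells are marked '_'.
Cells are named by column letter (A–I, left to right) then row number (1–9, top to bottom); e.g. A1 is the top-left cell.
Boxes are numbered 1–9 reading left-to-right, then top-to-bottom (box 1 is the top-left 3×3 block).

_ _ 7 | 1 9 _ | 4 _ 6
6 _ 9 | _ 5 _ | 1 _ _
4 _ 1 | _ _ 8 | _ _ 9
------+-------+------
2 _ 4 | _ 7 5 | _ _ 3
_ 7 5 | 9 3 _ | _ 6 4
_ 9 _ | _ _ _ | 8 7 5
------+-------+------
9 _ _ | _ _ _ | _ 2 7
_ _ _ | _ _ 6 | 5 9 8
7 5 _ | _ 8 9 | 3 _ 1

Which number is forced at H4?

Row 4 already contains {2, 3, 4, 5, 7}.
Column H already contains {2, 6, 7, 9}.
Its 3×3 block (box 6) already contains {3, 4, 5, 6, 7, 8}.
The only value from 1–9 not eliminated is 1, so H4 = 1.

1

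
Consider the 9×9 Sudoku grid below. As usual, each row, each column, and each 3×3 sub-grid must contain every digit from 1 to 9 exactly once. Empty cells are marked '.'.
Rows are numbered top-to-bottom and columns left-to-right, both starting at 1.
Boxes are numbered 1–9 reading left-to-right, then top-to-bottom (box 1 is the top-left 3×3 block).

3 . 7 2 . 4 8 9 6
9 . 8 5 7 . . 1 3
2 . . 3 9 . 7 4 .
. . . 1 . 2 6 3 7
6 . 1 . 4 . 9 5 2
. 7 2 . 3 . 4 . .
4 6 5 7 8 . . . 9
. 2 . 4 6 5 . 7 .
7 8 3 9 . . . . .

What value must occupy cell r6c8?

Row 6 already contains {2, 3, 4, 7}.
Column 8 already contains {1, 3, 4, 5, 7, 9}.
Its 3×3 block (box 6) already contains {2, 3, 4, 5, 6, 7, 9}.
The only value from 1–9 not eliminated is 8, so r6c8 = 8.

8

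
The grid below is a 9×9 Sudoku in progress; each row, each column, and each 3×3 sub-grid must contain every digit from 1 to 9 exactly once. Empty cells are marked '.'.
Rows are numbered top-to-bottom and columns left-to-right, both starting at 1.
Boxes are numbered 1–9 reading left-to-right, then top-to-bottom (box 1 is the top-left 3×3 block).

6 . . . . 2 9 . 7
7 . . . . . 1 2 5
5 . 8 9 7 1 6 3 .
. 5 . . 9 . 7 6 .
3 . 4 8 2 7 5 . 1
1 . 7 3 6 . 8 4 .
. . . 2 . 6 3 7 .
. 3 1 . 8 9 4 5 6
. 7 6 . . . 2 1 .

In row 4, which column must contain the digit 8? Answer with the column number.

1

Consider where 8 can go in row 4.
r4c3 is out (column 3 already has a 8).
r4c4 is out (column 4 already has a 8).
r4c6 is out (box 5 already has a 8).
r4c9 is out (box 6 already has a 8).
So the only cell in row 4 that can hold 8 is r4c1.
That is column 1.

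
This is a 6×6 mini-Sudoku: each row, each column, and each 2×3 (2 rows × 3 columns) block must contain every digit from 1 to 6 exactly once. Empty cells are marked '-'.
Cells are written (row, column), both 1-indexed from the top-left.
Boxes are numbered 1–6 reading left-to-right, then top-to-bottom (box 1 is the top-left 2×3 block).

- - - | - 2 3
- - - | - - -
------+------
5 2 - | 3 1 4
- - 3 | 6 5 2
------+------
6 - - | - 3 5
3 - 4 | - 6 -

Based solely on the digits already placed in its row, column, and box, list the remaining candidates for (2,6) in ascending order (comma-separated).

1,6

Row 2 already contains {}.
Column 6 already contains {2, 3, 4, 5}.
Its 2×3 block (box 2) already contains {2, 3}.
Removing those from 1–6 leaves {1, 6} as the candidates for (2,6).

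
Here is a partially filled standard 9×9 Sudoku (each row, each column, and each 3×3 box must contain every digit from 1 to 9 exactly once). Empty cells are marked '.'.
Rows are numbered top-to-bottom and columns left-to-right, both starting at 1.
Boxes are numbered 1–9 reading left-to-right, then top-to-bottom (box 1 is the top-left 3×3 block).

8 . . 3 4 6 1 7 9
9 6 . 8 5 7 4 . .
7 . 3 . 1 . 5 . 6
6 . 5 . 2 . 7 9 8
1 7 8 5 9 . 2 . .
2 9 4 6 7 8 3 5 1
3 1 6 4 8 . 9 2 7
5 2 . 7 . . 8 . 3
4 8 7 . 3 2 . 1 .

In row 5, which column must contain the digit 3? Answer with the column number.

6

Consider where 3 can go in row 5.
R5C8 is out (box 6 already has a 3).
R5C9 is out (column 9 already has a 3).
So the only cell in row 5 that can hold 3 is R5C6.
That is column 6.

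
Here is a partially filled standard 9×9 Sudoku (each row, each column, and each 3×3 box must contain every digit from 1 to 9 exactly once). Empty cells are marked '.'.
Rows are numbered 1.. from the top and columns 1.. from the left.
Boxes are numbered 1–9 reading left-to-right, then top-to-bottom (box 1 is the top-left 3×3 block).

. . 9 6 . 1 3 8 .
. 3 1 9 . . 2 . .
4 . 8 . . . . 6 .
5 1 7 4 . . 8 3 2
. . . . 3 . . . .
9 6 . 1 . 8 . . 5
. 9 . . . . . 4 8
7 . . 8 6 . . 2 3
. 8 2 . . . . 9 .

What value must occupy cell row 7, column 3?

Cell row 7, column 3 itself could take any of {3, 5, 6} by direct elimination.
Consider where 6 can go in column 3.
row 5, column 3 is out (box 4 already has a 6).
row 6, column 3 is out (row 6 already has a 6).
row 8, column 3 is out (row 8 already has a 6).
So the only cell in column 3 that can hold 6 is row 7, column 3.
Therefore row 7, column 3 = 6.

6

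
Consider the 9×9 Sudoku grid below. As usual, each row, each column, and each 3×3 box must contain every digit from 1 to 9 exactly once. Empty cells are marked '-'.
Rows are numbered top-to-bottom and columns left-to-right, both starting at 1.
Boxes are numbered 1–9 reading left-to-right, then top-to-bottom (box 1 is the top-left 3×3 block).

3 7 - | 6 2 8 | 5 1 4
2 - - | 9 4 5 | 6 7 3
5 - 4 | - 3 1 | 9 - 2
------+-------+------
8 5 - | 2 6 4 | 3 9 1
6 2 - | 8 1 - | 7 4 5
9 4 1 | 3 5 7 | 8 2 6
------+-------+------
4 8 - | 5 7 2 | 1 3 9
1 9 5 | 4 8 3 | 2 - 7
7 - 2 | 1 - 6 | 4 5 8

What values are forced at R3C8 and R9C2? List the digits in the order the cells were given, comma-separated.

For R3C8:
  Row 3 already contains {1, 2, 3, 4, 5, 9}.
  Column 8 already contains {1, 2, 3, 4, 5, 7, 9}.
  Its 3×3 block (box 3) already contains {1, 2, 3, 4, 5, 6, 7, 9}.
  The only value from 1–9 not eliminated is 8, so R3C8 = 8.
For R9C2:
  Row 9 already contains {1, 2, 4, 5, 6, 7, 8}.
  Column 2 already contains {2, 4, 5, 7, 8, 9}.
  Its 3×3 block (box 7) already contains {1, 2, 4, 5, 7, 8, 9}.
  The only value from 1–9 not eliminated is 3, so R9C2 = 3.

8,3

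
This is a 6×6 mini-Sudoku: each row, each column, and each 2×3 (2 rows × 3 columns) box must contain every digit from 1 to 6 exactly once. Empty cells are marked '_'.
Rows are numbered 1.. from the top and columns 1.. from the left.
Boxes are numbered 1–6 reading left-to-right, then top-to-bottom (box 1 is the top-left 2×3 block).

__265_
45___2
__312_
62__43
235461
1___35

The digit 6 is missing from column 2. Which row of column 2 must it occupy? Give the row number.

Consider where 6 can go in column 2.
row 1, column 2 is out (row 1 already has a 6).
row 3, column 2 is out (box 3 already has a 6).
So the only cell in column 2 that can hold 6 is row 6, column 2.
That is row 6.

6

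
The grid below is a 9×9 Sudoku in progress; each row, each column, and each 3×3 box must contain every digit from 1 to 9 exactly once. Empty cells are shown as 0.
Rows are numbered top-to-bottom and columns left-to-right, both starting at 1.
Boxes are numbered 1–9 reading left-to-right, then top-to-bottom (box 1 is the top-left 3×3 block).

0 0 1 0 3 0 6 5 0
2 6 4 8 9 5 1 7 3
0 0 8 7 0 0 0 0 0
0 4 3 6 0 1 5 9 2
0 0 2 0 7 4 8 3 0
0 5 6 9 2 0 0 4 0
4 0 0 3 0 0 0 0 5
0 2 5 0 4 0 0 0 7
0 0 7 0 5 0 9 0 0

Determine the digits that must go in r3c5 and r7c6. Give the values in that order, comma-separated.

For r3c5:
  Consider where 1 can go in box 2.
  r1c4 is out (row 1 already has a 1).
  r1c6 is out (row 1 already has a 1).
  r3c6 is out (column 6 already has a 1).
  So the only cell in box 2 that can hold 1 is r3c5.
  So r3c5 = 1.
For r7c6:
  Consider where 7 can go in box 8.
  r7c5 is out (column 5 already has a 7).
  r8c4 is out (row 8 already has a 7).
  r8c6 is out (row 8 already has a 7).
  r9c4 is out (row 9 already has a 7).
  r9c6 is out (row 9 already has a 7).
  So the only cell in box 8 that can hold 7 is r7c6.
  So r7c6 = 7.

1,7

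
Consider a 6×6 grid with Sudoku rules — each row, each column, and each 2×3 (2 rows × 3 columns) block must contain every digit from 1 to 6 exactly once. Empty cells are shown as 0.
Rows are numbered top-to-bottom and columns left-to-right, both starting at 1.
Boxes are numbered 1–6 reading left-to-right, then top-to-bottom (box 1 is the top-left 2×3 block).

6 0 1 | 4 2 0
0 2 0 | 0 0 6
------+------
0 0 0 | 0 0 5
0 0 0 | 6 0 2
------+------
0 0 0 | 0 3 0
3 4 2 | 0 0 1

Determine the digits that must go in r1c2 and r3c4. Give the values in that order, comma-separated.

For r1c2:
  Consider where 5 can go in row 1.
  r1c6 is out (column 6 already has a 5).
  So the only cell in row 1 that can hold 5 is r1c2.
  So r1c2 = 5.
For r3c4:
  Consider where 3 can go in box 4.
  r3c5 is out (column 5 already has a 3).
  r4c5 is out (column 5 already has a 3).
  So the only cell in box 4 that can hold 3 is r3c4.
  So r3c4 = 3.

5,3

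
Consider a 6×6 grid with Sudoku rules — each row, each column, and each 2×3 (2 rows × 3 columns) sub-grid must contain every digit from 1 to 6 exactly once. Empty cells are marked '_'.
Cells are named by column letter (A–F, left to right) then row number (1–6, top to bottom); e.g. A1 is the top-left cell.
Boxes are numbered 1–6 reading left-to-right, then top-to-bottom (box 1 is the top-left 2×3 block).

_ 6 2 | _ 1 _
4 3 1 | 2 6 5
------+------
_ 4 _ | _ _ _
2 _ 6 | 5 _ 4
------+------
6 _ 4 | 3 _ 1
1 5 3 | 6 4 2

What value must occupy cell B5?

Row 5 already contains {1, 3, 4, 6}.
Column B already contains {3, 4, 5, 6}.
Its 2×3 block (box 5) already contains {1, 3, 4, 5, 6}.
The only value from 1–6 not eliminated is 2, so B5 = 2.

2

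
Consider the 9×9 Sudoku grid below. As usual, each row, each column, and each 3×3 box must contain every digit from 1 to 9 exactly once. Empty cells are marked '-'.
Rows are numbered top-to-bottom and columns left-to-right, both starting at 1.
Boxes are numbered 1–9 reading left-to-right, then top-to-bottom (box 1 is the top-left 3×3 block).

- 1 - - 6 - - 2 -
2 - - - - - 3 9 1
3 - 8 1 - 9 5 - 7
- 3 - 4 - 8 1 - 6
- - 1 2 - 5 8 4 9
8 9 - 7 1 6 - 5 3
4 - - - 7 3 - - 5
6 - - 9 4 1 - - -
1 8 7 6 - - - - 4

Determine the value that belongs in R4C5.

Row 4 already contains {1, 3, 4, 6, 8}.
Column 5 already contains {1, 4, 6, 7}.
Its 3×3 block (box 5) already contains {1, 2, 4, 5, 6, 7, 8}.
The only value from 1–9 not eliminated is 9, so R4C5 = 9.

9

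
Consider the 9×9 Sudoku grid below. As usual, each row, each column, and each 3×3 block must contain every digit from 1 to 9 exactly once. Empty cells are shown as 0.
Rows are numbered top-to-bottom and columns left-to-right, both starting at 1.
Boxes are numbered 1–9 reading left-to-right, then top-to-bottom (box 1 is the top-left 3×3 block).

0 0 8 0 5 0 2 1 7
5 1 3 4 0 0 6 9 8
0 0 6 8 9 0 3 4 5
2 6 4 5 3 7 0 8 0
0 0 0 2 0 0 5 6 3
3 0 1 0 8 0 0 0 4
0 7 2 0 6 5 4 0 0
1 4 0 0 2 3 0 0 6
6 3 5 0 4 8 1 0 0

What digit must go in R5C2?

Cell R5C2 itself could take any of {8, 9} by direct elimination.
Consider where 8 can go in column 2.
R1C2 is out (row 1 already has a 8).
R3C2 is out (row 3 already has a 8).
R6C2 is out (row 6 already has a 8).
So the only cell in column 2 that can hold 8 is R5C2.
Therefore R5C2 = 8.

8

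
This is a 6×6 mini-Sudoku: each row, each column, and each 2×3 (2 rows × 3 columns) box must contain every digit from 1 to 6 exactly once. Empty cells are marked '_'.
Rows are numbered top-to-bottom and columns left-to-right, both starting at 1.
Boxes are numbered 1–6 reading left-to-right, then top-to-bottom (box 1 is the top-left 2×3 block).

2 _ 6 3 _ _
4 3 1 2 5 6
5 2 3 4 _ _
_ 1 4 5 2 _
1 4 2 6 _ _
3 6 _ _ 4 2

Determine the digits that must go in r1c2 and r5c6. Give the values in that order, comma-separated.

For r1c2:
  Row 1 already contains {2, 3, 6}.
  Column 2 already contains {1, 2, 3, 4, 6}.
  Its 2×3 block (box 1) already contains {1, 2, 3, 4, 6}.
  The only value from 1–6 not eliminated is 5, so r1c2 = 5.
For r5c6:
  Consider where 5 can go in column 6.
  r1c6 is out (box 2 already has a 5).
  r3c6 is out (row 3 already has a 5).
  r4c6 is out (row 4 already has a 5).
  So the only cell in column 6 that can hold 5 is r5c6.
  So r5c6 = 5.

5,5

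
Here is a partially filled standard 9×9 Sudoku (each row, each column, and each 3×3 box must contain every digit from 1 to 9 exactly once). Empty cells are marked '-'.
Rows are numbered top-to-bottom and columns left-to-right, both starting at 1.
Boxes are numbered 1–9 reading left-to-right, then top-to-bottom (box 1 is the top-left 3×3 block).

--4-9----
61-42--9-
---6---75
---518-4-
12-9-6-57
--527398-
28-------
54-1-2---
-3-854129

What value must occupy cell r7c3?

Cell r7c3 itself could take any of {1, 6, 7, 9} by direct elimination.
Consider where 1 can go in column 3.
r2c3 is out (row 2 already has a 1). r3c3 is out (box 1 already has a 1). r4c3 is out (row 4 already has a 1). r5c3 is out (row 5 already has a 1). The remaining empty cells in column 3 are similarly blocked.
So the only cell in column 3 that can hold 1 is r7c3.
Therefore r7c3 = 1.

1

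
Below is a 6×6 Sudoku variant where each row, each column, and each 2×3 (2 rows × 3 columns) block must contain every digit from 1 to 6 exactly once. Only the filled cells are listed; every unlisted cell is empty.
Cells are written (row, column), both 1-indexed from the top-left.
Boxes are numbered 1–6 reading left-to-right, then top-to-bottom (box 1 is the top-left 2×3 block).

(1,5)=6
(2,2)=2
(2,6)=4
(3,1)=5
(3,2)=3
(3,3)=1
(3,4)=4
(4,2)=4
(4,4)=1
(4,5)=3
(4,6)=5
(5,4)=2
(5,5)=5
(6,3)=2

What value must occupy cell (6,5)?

4

Cell (6,5) itself could take any of {1, 4} by direct elimination.
Consider where 4 can go in column 5.
(2,5) is out (row 2 already has a 4).
(3,5) is out (row 3 already has a 4).
So the only cell in column 5 that can hold 4 is (6,5).
Therefore (6,5) = 4.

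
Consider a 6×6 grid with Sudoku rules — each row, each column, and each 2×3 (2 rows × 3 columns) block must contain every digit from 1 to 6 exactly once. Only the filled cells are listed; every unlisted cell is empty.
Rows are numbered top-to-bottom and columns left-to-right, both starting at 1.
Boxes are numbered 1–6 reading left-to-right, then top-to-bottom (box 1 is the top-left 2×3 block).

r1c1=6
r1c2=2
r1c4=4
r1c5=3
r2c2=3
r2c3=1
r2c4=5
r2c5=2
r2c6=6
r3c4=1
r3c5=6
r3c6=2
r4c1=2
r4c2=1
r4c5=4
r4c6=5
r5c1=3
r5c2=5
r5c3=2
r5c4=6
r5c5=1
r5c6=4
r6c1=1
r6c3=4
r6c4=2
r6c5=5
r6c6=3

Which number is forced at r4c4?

3

Row 4 already contains {1, 2, 4, 5}.
Column 4 already contains {1, 2, 4, 5, 6}.
Its 2×3 block (box 4) already contains {1, 2, 4, 5, 6}.
The only value from 1–6 not eliminated is 3, so r4c4 = 3.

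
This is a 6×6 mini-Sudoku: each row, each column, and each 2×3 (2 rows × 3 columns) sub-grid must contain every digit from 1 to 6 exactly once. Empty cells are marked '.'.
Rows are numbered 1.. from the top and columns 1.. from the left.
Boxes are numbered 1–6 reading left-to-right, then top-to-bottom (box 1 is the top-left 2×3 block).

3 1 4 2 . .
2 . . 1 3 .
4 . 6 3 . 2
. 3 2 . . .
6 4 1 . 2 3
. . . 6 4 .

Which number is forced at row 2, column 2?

Cell row 2, column 2 itself could take any of {5, 6} by direct elimination.
Consider where 6 can go in box 1.
row 2, column 3 is out (column 3 already has a 6).
So the only cell in box 1 that can hold 6 is row 2, column 2.
Therefore row 2, column 2 = 6.

6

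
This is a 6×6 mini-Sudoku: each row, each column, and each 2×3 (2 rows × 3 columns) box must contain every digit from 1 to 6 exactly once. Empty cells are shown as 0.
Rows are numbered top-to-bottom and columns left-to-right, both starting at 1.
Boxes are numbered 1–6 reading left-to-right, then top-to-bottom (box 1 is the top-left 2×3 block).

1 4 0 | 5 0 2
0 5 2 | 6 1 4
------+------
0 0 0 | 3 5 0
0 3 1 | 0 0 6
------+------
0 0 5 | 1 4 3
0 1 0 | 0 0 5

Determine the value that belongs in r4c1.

5

Cell r4c1 itself could take any of {2, 4, 5} by direct elimination.
Consider where 5 can go in column 1.
r2c1 is out (row 2 already has a 5).
r3c1 is out (row 3 already has a 5).
r5c1 is out (row 5 already has a 5).
r6c1 is out (row 6 already has a 5).
So the only cell in column 1 that can hold 5 is r4c1.
Therefore r4c1 = 5.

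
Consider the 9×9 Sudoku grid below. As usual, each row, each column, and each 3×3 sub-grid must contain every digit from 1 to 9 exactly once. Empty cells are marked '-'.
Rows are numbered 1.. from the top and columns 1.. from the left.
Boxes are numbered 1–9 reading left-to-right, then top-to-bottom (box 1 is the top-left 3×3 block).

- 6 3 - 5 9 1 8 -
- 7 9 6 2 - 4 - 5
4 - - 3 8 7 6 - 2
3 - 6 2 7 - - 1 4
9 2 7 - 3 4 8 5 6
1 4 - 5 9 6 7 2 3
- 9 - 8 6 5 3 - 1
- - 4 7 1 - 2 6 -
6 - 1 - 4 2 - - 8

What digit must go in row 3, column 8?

9

Row 3 already contains {2, 3, 4, 6, 7, 8}.
Column 8 already contains {1, 2, 5, 6, 8}.
Its 3×3 block (box 3) already contains {1, 2, 4, 5, 6, 8}.
The only value from 1–9 not eliminated is 9, so row 3, column 8 = 9.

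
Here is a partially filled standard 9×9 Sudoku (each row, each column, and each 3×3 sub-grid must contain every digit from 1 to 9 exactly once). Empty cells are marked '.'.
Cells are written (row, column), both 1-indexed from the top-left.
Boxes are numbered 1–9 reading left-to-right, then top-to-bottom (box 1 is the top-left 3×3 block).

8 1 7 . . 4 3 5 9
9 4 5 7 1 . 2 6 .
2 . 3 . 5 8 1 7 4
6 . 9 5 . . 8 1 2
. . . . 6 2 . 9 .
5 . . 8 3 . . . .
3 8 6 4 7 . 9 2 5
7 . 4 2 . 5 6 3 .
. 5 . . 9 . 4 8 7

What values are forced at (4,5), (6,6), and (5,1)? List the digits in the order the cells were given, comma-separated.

For (4,5):
  Row 4 already contains {1, 2, 5, 6, 8, 9}.
  Column 5 already contains {1, 3, 5, 6, 7, 9}.
  Its 3×3 block (box 5) already contains {2, 3, 5, 6, 8}.
  The only value from 1–9 not eliminated is 4, so (4,5) = 4.
For (6,6):
  Consider where 9 can go in box 5.
  (4,5) is out (row 4 already has a 9).
  (4,6) is out (row 4 already has a 9).
  (5,4) is out (row 5 already has a 9).
  So the only cell in box 5 that can hold 9 is (6,6).
  So (6,6) = 9.
For (5,1):
  Consider where 4 can go in row 5.
  (5,2) is out (column 2 already has a 4).
  (5,3) is out (column 3 already has a 4).
  (5,4) is out (column 4 already has a 4).
  (5,7) is out (column 7 already has a 4).
  (5,9) is out (column 9 already has a 4).
  So the only cell in row 5 that can hold 4 is (5,1).
  So (5,1) = 4.

4,9,4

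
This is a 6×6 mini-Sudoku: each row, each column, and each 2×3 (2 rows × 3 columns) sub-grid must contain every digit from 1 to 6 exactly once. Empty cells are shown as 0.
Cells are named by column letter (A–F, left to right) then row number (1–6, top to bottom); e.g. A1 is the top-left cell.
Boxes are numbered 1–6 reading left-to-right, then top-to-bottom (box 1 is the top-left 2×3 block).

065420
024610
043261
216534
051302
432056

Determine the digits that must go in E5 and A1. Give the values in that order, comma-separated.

For E5:
  Row 5 already contains {1, 2, 3, 5}.
  Column E already contains {1, 2, 3, 5, 6}.
  Its 2×3 block (box 6) already contains {2, 3, 5, 6}.
  The only value from 1–6 not eliminated is 4, so E5 = 4.
For A1:
  Consider where 1 can go in box 1.
  A2 is out (row 2 already has a 1).
  So the only cell in box 1 that can hold 1 is A1.
  So A1 = 1.

4,1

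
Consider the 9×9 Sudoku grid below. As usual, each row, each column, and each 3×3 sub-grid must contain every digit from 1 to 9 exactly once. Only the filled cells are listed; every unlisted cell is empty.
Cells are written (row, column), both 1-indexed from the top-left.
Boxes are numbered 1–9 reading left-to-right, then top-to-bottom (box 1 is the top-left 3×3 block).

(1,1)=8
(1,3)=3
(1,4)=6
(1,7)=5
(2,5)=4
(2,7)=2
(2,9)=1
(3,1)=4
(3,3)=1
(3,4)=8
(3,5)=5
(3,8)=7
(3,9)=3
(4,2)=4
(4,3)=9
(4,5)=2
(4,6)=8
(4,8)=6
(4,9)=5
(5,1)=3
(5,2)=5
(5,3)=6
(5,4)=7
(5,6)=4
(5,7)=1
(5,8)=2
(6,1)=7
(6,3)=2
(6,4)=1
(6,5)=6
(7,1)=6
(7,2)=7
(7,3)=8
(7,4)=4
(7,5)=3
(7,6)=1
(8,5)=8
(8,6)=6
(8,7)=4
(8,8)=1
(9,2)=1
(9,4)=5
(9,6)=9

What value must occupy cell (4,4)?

Row 4 already contains {2, 4, 5, 6, 8, 9}.
Column 4 already contains {1, 4, 5, 6, 7, 8}.
Its 3×3 block (box 5) already contains {1, 2, 4, 6, 7, 8}.
The only value from 1–9 not eliminated is 3, so (4,4) = 3.

3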